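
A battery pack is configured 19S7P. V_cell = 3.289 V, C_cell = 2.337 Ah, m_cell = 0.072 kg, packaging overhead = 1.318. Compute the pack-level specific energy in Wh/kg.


Step 1: V_pack = 19 * 3.289 = 62.491 V
Step 2: C_pack = 7 * 2.337 = 16.359 Ah
Step 3: E_pack = V_pack * C_pack = 62.491 * 16.359 = 1022.3 Wh
Step 4: m_pack = 19 * 7 * 0.072 * 1.318 = 12.621 kg
Step 5: ED = E_pack / m_pack = 1022.3 / 12.621 = 81.00 Wh/kg

81.00 Wh/kg


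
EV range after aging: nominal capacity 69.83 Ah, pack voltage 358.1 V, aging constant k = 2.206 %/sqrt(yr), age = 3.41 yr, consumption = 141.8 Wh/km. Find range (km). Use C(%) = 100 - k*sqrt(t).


Step 1: capacity retention = 100 - 2.206 * sqrt(3.41) = 100 - 2.206 * 1.8466 = 95.926%
Step 2: C_now = 69.83 * 95.926/100 = 66.985 Ah
Step 3: E_pack = V * C_now = 358.1 * 66.985 = 23987 Wh
Step 4: range = E_pack / consumption = 23987 / 141.8 = 169.2 km

169.2 km


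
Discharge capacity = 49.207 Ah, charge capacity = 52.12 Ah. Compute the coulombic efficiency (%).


eta_c = Q_dis / Q_chg * 100 = 49.207 / 52.12 * 100 = 94.41%

94.41%


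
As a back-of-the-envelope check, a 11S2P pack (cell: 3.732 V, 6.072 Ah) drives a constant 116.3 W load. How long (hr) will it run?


Step 1: E_pack = Ns * V_cell * Np * C_cell = 11 * 3.732 * 2 * 6.072 = 498.54 Wh
Step 2: t = E_pack / P = 498.54 / 116.3 = 4.287 hr

4.287 hr


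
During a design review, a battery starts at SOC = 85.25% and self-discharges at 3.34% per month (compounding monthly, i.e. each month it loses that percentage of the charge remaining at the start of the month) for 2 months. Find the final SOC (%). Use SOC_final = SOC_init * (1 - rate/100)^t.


decay = (1 - 3.34/100)^2 = 0.93432
SOC_final = 85.25 * 0.93432 = 79.65%

79.65%


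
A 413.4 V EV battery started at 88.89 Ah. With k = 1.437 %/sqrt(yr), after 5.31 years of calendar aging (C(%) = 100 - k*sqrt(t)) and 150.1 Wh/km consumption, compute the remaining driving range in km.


Step 1: capacity retention = 100 - 1.437 * sqrt(5.31) = 100 - 1.437 * 2.3043 = 96.689%
Step 2: C_now = 88.89 * 96.689/100 = 85.947 Ah
Step 3: E_pack = V * C_now = 413.4 * 85.947 = 35530 Wh
Step 4: range = E_pack / consumption = 35530 / 150.1 = 236.7 km

236.7 km


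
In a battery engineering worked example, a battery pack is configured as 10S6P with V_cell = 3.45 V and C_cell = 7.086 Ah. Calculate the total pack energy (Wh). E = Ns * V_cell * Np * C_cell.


E = Ns * Vcell * Np * Ccell = 10 * 3.45 * 6 * 7.086 = 1467 Wh

1467 Wh


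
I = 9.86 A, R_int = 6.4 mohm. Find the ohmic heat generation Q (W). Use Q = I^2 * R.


Convert: R = 6.4 mohm = 0.0064 ohm
I^2 = 97.22
Q = 97.22 * 0.0064 = 0.6222 W

0.6222 W


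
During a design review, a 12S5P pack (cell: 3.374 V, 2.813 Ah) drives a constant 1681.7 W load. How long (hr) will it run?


Step 1: E_pack = Ns * V_cell * Np * C_cell = 12 * 3.374 * 5 * 2.813 = 569.46 Wh
Step 2: t = E_pack / P = 569.46 / 1681.7 = 0.3386 hr

0.3386 hr


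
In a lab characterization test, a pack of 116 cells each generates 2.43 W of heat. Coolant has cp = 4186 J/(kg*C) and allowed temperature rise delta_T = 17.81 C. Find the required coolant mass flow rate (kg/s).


Q_total = 116 * 2.43 = 281.88 W
m_dot = Q_total / (cp * dT) = 281.88 / (4186 * 17.81) = 0.003781 kg/s

0.003781 kg/s


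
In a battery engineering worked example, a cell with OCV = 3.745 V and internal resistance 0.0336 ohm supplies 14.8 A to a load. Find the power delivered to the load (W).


Step 1: V_terminal = OCV - I*R = 3.745 - 14.8 * 0.0336 = 3.2477 V
Step 2: P_out = V_terminal * I = 3.2477 * 14.8 = 48.07 W

48.07 W


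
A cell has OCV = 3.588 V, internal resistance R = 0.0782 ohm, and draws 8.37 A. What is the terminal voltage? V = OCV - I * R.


V = OCV - I*R = 3.588 - 8.37 * 0.0782 = 2.933 V

2.933 V


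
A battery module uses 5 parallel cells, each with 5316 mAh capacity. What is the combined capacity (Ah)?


Convert: C_cell = 5316 mAh = 5.316 Ah
C_total = 5 * 5.316 = 26.58 Ah

26.58 Ah


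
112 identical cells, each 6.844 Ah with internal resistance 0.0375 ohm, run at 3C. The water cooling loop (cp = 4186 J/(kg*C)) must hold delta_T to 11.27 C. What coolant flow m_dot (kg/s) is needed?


Step 1: I = 3 * 6.844 = 20.532 A
Step 2: Q_cell = I^2 * R = 20.532^2 * 0.0375 = 15.809 W
Step 3: Q_total = 112 * 15.809 = 1770.6 W
Step 4: m_dot = Q_total / (cp * dT) = 1770.6 / (4186 * 11.27) = 0.03753 kg/s

0.03753 kg/s


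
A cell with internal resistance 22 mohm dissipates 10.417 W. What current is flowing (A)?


Convert: R = 22 mohm = 0.022 ohm
I = sqrt(Q / R) = sqrt(10.417 / 0.022) = sqrt(473.5) = 21.76 A

21.76 A


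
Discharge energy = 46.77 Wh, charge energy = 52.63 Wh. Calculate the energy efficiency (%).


eta_e = E_dis / E_chg * 100 = 46.77 / 52.63 * 100 = 88.87%

88.87%


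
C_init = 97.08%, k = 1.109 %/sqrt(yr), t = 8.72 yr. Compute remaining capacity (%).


sqrt(t) = sqrt(8.72) = 2.953
C_final = 97.08 - 1.109 * 2.953 = 93.81%

93.81%


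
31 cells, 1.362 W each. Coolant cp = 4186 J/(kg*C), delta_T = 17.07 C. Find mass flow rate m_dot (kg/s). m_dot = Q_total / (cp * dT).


Step 1: Total heat Q = 31 * 1.362 W = 42.222 W
Step 2: denom = cp * dT = 4186 * 17.07 = 71455
Step 3: m_dot = 42.222 / 71455 = 5.909e-04 kg/s

5.909e-04 kg/s


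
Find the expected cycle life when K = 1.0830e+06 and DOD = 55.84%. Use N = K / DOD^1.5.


DOD^1.5 = 417.27
N = K / DOD^1.5 = 1.0830e+06 / 417.27 = 2595

2595 cycles


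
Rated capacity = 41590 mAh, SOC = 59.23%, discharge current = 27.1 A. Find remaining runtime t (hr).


Convert: C_total = 41590 mAh = 41.59 Ah
Step 1: remaining = SOC/100 * C_total = 59.23/100 * 41.59 = 24.634 Ah
Step 2: t = remaining / I = 24.634 / 27.1 = 0.9090 hr

0.9090 hr


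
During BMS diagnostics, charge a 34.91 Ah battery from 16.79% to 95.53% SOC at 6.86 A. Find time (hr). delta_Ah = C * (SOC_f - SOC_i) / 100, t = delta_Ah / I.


Step 1: dSOC = 95.53% - 16.79% = 78.74%
Step 2: delta_Ah = 34.91 * 78.74 / 100 = 27.488 Ah
Step 3: t = 27.488 / 6.86 = 4.007 hr

4.007 hr


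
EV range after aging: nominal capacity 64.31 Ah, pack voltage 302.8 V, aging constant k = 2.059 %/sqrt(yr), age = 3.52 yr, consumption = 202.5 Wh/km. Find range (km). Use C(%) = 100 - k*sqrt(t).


Step 1: capacity retention = 100 - 2.059 * sqrt(3.52) = 100 - 2.059 * 1.8762 = 96.137%
Step 2: C_now = 64.31 * 96.137/100 = 61.826 Ah
Step 3: E_pack = V * C_now = 302.8 * 61.826 = 18721 Wh
Step 4: range = E_pack / consumption = 18721 / 202.5 = 92.45 km

92.45 km


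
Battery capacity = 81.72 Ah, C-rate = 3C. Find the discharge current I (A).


I = C_rate * capacity = 3 * 81.72 = 245.16 A

245.16 A


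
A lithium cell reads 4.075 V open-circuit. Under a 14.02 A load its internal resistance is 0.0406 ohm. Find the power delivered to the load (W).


Step 1: V_terminal = OCV - I*R = 4.075 - 14.02 * 0.0406 = 3.5058 V
Step 2: P_out = V_terminal * I = 3.5058 * 14.02 = 49.15 W

49.15 W


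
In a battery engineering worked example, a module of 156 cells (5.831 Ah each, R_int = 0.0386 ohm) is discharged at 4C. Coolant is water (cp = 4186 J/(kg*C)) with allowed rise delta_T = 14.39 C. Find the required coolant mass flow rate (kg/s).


Step 1: I = 4 * 5.831 = 23.324 A
Step 2: Q_cell = I^2 * R = 23.324^2 * 0.0386 = 20.999 W
Step 3: Q_total = 156 * 20.999 = 3275.8 W
Step 4: m_dot = Q_total / (cp * dT) = 3275.8 / (4186 * 14.39) = 0.05438 kg/s

0.05438 kg/s


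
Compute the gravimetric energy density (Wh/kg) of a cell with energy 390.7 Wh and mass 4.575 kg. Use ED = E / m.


ED = E / m = 390.7 / 4.575 = 85.40 Wh/kg

85.40 Wh/kg


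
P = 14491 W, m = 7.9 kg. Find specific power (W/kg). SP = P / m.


Specific power = 14491 W / 7.9 kg = 1834 W/kg

1834 W/kg


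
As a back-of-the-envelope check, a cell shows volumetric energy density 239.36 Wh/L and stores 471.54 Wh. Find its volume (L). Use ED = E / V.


V = E / ED = 471.54 / 239.36 = 1.970 L

1.970 L


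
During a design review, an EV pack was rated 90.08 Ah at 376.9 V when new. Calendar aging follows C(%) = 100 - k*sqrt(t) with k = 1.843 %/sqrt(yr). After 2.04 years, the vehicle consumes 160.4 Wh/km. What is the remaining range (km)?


Step 1: capacity retention = 100 - 1.843 * sqrt(2.04) = 100 - 1.843 * 1.4283 = 97.368%
Step 2: C_now = 90.08 * 97.368/100 = 87.709 Ah
Step 3: E_pack = V * C_now = 376.9 * 87.709 = 33058 Wh
Step 4: range = E_pack / consumption = 33058 / 160.4 = 206.1 km

206.1 km


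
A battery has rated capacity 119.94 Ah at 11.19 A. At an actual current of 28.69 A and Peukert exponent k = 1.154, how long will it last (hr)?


Step 1: t_rated = C / I_rated = 119.94 / 11.19 = 10.718 hr
Step 2: ratio = 11.19 / 28.69 = 0.39003
Step 3: ratio^k = 0.39003^1.154 = 0.33739
Step 4: t = t_rated * ratio^k = 10.718 * 0.33739 = 3.616 hr

3.616 hr


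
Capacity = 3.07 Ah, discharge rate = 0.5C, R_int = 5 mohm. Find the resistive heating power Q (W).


Convert: R = 5 mohm = 0.005 ohm
Step 1: I = C_rate * capacity = 0.5 * 3.07 = 1.535 A
Step 2: Q = I^2 * R = 1.535^2 * 0.005 = 2.3562 * 0.005 = 0.01178 W

0.01178 W


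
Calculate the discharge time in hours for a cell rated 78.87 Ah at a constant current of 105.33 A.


Runtime = 78.87 Ah / 105.33 A = 0.7488 hr

0.7488 hr


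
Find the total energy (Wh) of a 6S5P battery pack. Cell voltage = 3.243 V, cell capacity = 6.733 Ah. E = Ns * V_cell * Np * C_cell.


E = Ns * Vcell * Np * Ccell = 6 * 3.243 * 5 * 6.733 = 655.1 Wh

655.1 Wh


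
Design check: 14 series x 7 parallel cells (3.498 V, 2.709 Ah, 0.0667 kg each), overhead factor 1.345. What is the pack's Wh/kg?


Step 1: V_pack = 14 * 3.498 = 48.972 V
Step 2: C_pack = 7 * 2.709 = 18.963 Ah
Step 3: E_pack = V_pack * C_pack = 48.972 * 18.963 = 928.66 Wh
Step 4: m_pack = 14 * 7 * 0.0667 * 1.345 = 8.7917 kg
Step 5: ED = E_pack / m_pack = 928.66 / 8.7917 = 105.6 Wh/kg

105.6 Wh/kg


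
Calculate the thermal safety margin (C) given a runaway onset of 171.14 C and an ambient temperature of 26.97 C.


margin = T_onset - T_ambient = 171.14 - 26.97 = 144.17 C

144.17 C


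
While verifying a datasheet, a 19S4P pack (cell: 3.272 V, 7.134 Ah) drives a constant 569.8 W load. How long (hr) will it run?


Step 1: E_pack = Ns * V_cell * Np * C_cell = 19 * 3.272 * 4 * 7.134 = 1774 Wh
Step 2: t = E_pack / P = 1774 / 569.8 = 3.113 hr

3.113 hr


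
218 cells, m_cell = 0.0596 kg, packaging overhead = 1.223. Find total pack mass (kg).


m_pack = n * m_cell * overhead = 218 * 0.0596 * 1.223 = 15.89 kg

15.89 kg


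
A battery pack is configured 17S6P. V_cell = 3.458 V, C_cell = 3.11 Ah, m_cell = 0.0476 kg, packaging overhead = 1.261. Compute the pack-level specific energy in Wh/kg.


Step 1: V_pack = 17 * 3.458 = 58.786 V
Step 2: C_pack = 6 * 3.11 = 18.66 Ah
Step 3: E_pack = V_pack * C_pack = 58.786 * 18.66 = 1096.9 Wh
Step 4: m_pack = 17 * 6 * 0.0476 * 1.261 = 6.1224 kg
Step 5: ED = E_pack / m_pack = 1096.9 / 6.1224 = 179.2 Wh/kg

179.2 Wh/kg


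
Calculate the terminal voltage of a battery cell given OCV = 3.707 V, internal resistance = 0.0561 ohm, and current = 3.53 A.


IR drop = 3.53 * 0.0561 = 0.19803 V
V = 3.707 - 0.19803 = 3.509 V

3.509 V


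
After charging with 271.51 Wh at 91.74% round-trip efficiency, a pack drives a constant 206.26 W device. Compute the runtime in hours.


Step 1: E_discharge = eta/100 * E_charge = 91.74/100 * 271.51 = 249.08 Wh
Step 2: t = E_discharge / P = 249.08 / 206.26 = 1.208 hr

1.208 hr


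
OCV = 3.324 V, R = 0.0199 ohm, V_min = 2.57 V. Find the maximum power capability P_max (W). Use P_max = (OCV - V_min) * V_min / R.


P_max = (OCV - V_min) * V_min / R = (3.324 - 2.57) * 2.57 / 0.0199 = 0.754 * 2.57 / 0.0199 = 97.38 W

97.38 W


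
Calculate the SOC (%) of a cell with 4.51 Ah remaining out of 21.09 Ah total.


SOC% = 4.51 / 21.09 * 100 = 21.38%

21.38%


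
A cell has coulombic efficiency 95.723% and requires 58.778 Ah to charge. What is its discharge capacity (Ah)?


Q_dis = eta/100 * Q_chg = 95.723/100 * 58.778 = 56.26 Ah

56.26 Ah


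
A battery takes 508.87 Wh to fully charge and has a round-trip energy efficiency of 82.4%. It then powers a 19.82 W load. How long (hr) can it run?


Step 1: E_discharge = eta/100 * E_charge = 82.4/100 * 508.87 = 419.31 Wh
Step 2: t = E_discharge / P = 419.31 / 19.82 = 21.16 hr

21.16 hr


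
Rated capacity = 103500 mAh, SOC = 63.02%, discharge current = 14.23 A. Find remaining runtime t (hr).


Convert: C_total = 103500 mAh = 103.5 Ah
Step 1: remaining = SOC/100 * C_total = 63.02/100 * 103.5 = 65.226 Ah
Step 2: t = remaining / I = 65.226 / 14.23 = 4.584 hr

4.584 hr


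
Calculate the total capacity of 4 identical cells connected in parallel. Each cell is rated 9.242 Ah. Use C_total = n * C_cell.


Parallel capacities add: 4 * 9.242 Ah = 36.968 Ah

36.968 Ah


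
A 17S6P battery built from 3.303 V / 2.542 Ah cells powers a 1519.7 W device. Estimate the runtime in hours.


Step 1: E_pack = Ns * V_cell * Np * C_cell = 17 * 3.303 * 6 * 2.542 = 856.42 Wh
Step 2: t = E_pack / P = 856.42 / 1519.7 = 0.5635 hr

0.5635 hr


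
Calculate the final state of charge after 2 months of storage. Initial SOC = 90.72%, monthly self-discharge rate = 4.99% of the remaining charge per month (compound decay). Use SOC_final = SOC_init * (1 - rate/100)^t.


Monthly retention factor = 1 - 4.99/100 = 0.9501
Over 2 months: factor^2 = 0.90269
SOC_final = 90.72 * 0.90269 = 81.89%

81.89%


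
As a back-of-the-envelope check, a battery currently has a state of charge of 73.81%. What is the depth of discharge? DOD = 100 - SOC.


Complement of SOC: DOD = 100% - 73.81% = 26.19%

26.19%


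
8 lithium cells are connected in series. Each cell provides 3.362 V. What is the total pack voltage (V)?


V_pack = n * V_cell = 8 * 3.362 = 26.896 V

26.896 V


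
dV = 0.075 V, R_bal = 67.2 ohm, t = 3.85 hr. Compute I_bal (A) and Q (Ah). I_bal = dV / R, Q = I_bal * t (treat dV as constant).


I_bal = dV / R = 0.075 / 67.2 = 0.0011161 A
Q = I_bal * t = 0.0011161 * 3.85 = 0.004297 Ah

I=0.0011161 A, Q=0.004297 Ah


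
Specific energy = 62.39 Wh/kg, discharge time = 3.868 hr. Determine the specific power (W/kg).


P_specific = E / t = 62.39 / 3.868 = 16.13 W/kg

16.13 W/kg


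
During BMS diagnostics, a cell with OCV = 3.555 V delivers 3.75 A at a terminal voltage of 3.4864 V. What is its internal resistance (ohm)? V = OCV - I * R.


R = (OCV - V) / I = (3.555 - 3.4864) / 3.75 = 0.01829 ohm

0.01829 ohm


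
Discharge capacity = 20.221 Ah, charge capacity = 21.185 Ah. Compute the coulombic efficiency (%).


eta_c = Q_dis / Q_chg * 100 = 20.221 / 21.185 * 100 = 95.45%

95.45%


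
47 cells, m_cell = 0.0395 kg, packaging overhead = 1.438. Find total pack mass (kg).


Cell mass sum = 47 * 0.0395 = 1.8565 kg
With overhead 1.438: m_pack = 1.8565 * 1.438 = 2.670 kg

2.670 kg


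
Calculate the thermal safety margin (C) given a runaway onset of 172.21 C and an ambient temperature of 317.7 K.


Convert: T_ambient = 317.7 K = 44.55 C
margin = 172.21 - 44.55 = 127.66 C

127.66 C


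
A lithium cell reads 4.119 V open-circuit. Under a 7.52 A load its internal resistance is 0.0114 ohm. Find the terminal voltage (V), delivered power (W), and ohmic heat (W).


Step 1: V_terminal = OCV - I*R = 4.119 - 7.52 * 0.0114 = 4.0333 V
Step 2: P_out = V_terminal * I = 4.0333 * 7.52 = 30.33 W
Step 3: Q = I^2 * R = 7.52^2 * 0.0114 = 0.6447 W

V=4.0333 V, P=30.33 W, Q=0.6447 W


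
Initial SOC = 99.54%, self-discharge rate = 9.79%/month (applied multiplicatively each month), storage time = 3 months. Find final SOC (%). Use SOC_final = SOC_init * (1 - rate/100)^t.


decay = (1 - 9.79/100)^3 = 0.73411
SOC_final = 99.54 * 0.73411 = 73.07%

73.07%


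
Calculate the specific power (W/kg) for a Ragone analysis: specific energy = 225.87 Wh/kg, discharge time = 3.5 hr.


P_specific = E / t = 225.87 / 3.5 = 64.53 W/kg

64.53 W/kg


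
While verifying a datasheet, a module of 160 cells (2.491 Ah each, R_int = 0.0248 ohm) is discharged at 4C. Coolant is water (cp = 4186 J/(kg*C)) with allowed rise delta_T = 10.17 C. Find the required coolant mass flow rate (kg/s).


Step 1: I = 4 * 2.491 = 9.964 A
Step 2: Q_cell = I^2 * R = 9.964^2 * 0.0248 = 2.4622 W
Step 3: Q_total = 160 * 2.4622 = 393.95 W
Step 4: m_dot = Q_total / (cp * dT) = 393.95 / (4186 * 10.17) = 0.009254 kg/s

0.009254 kg/s


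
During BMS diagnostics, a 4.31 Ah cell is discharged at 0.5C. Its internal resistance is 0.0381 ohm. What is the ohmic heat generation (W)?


Step 1: I = C_rate * capacity = 0.5 * 4.31 = 2.155 A
Step 2: Q = I^2 * R = 2.155^2 * 0.0381 = 4.644 * 0.0381 = 0.1769 W

0.1769 W


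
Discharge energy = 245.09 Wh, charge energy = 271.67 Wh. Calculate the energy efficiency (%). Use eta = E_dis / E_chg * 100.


eta_e = E_dis / E_chg * 100 = 245.09 / 271.67 * 100 = 90.22%

90.22%


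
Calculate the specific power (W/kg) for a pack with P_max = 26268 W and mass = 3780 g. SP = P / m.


Convert: m = 3780 g = 3.78 kg
SP = P / m = 26268 / 3.78 = 6949 W/kg

6949 W/kg


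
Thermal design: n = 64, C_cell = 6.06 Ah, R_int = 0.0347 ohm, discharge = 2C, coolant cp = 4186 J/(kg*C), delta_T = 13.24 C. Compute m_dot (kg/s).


Step 1: I = 2 * 6.06 = 12.12 A
Step 2: Q_cell = I^2 * R = 12.12^2 * 0.0347 = 5.0972 W
Step 3: Q_total = 64 * 5.0972 = 326.22 W
Step 4: m_dot = Q_total / (cp * dT) = 326.22 / (4186 * 13.24) = 0.005886 kg/s

0.005886 kg/s


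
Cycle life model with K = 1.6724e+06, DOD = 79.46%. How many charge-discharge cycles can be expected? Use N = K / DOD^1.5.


DOD^1.5 = 708.31
N = K / DOD^1.5 = 1.6724e+06 / 708.31 = 2361

2361 cycles


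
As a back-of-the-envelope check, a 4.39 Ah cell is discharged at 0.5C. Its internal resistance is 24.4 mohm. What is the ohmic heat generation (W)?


Convert: R = 24.4 mohm = 0.0244 ohm
Step 1: I = C_rate * capacity = 0.5 * 4.39 = 2.195 A
Step 2: Q = I^2 * R = 2.195^2 * 0.0244 = 4.818 * 0.0244 = 0.1176 W

0.1176 W


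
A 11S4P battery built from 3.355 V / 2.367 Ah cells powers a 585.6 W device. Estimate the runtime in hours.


Step 1: E_pack = Ns * V_cell * Np * C_cell = 11 * 3.355 * 4 * 2.367 = 349.42 Wh
Step 2: t = E_pack / P = 349.42 / 585.6 = 0.5967 hr

0.5967 hr


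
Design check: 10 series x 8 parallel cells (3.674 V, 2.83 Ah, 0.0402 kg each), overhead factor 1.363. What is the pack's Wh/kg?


Step 1: V_pack = 10 * 3.674 = 36.74 V
Step 2: C_pack = 8 * 2.83 = 22.64 Ah
Step 3: E_pack = V_pack * C_pack = 36.74 * 22.64 = 831.79 Wh
Step 4: m_pack = 10 * 8 * 0.0402 * 1.363 = 4.3834 kg
Step 5: ED = E_pack / m_pack = 831.79 / 4.3834 = 189.8 Wh/kg

189.8 Wh/kg


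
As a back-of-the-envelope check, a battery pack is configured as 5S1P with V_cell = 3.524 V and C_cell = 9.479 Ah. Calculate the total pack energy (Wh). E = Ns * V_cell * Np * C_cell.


V_pack = 5 * 3.524 = 17.62 V
C_pack = 1 * 9.479 = 9.479 Ah
E = V_pack * C_pack = 17.62 * 9.479 = 167.0 Wh

167.0 Wh


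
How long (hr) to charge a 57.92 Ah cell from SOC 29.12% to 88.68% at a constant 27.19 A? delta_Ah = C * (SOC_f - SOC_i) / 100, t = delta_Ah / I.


delta_Ah = 57.92 * (88.68 - 29.12) / 100 = 34.497 Ah
t = delta_Ah / I = 34.497 / 27.19 = 1.269 hr

1.269 hr


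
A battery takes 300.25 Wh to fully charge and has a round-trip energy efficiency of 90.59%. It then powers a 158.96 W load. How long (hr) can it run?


Step 1: E_discharge = eta/100 * E_charge = 90.59/100 * 300.25 = 272 Wh
Step 2: t = E_discharge / P = 272 / 158.96 = 1.711 hr

1.711 hr


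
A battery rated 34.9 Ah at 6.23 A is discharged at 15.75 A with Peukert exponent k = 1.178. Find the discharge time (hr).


t_rated = C / I_rated = 34.9 / 6.23 = 5.6019 hr
(I_rated/I)^k = (0.39556)^1.178 = 0.33536
t = t_rated * (I_rated/I)^k = 5.6019 * 0.33536 = 1.879 hr

1.879 hr


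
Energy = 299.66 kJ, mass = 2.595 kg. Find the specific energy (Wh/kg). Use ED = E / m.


Convert: E = 299.66 kJ = 83.239 Wh
ED = E / m = 83.239 / 2.595 = 32.08 Wh/kg

32.08 Wh/kg


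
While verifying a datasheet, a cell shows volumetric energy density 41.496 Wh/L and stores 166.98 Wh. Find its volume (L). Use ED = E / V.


V = E / ED = 166.98 / 41.496 = 4.024 L

4.024 L


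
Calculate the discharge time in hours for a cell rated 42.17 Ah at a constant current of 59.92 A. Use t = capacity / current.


t = capacity / current = 42.17 / 59.92 = 0.7038 hr

0.7038 hr


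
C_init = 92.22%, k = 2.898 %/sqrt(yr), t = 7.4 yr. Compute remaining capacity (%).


Step 1: sqrt(7.4 yr) = 2.7203
Step 2: drop = 2.898 * 2.7203 = 7.8834
Step 3: C_final = 92.22 - 7.8834 = 84.34%

84.34%


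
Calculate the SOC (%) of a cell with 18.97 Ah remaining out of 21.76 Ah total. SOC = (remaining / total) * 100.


SOC = (remaining / total) * 100 = (18.97 / 21.76) * 100 = 87.18%

87.18%


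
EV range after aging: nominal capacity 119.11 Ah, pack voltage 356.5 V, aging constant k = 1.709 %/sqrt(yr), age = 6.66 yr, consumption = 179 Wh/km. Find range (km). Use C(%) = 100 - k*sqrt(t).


Step 1: capacity retention = 100 - 1.709 * sqrt(6.66) = 100 - 1.709 * 2.5807 = 95.59%
Step 2: C_now = 119.11 * 95.59/100 = 113.86 Ah
Step 3: E_pack = V * C_now = 356.5 * 113.86 = 40591 Wh
Step 4: range = E_pack / consumption = 40591 / 179 = 226.8 km

226.8 km


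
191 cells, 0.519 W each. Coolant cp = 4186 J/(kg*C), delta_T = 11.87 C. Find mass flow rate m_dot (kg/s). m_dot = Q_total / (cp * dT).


Step 1: Total heat Q = 191 * 0.519 W = 99.129 W
Step 2: denom = cp * dT = 4186 * 11.87 = 49688
Step 3: m_dot = 99.129 / 49688 = 0.001995 kg/s

0.001995 kg/s


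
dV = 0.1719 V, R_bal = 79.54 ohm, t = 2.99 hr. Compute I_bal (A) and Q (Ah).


I_bal = dV / R = 0.1719 / 79.54 = 0.0021612 A
Q = I_bal * t = 0.0021612 * 2.99 = 0.006462 Ah

I=0.0021612 A, Q=0.006462 Ah


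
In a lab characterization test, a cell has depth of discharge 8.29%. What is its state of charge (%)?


SOC = 100 - DOD = 100 - 8.29 = 91.71%

91.71%


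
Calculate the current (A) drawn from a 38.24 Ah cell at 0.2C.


At 0.2C: I = 0.2 * 38.24 Ah = 7.648 A

7.648 A


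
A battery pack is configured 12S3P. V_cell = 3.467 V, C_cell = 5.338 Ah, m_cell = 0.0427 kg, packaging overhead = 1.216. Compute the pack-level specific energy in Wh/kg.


Step 1: V_pack = 12 * 3.467 = 41.604 V
Step 2: C_pack = 3 * 5.338 = 16.014 Ah
Step 3: E_pack = V_pack * C_pack = 41.604 * 16.014 = 666.25 Wh
Step 4: m_pack = 12 * 3 * 0.0427 * 1.216 = 1.8692 kg
Step 5: ED = E_pack / m_pack = 666.25 / 1.8692 = 356.4 Wh/kg

356.4 Wh/kg


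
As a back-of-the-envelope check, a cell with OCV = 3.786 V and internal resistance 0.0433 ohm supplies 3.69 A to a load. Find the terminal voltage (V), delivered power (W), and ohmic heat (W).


Step 1: V_terminal = OCV - I*R = 3.786 - 3.69 * 0.0433 = 3.6262 V
Step 2: P_out = V_terminal * I = 3.6262 * 3.69 = 13.38 W
Step 3: Q = I^2 * R = 3.69^2 * 0.0433 = 0.5896 W

V=3.6262 V, P=13.38 W, Q=0.5896 W


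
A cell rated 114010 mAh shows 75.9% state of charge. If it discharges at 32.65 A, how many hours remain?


Convert: C_total = 114010 mAh = 114.01 Ah
Step 1: remaining = SOC/100 * C_total = 75.9/100 * 114.01 = 86.534 Ah
Step 2: t = remaining / I = 86.534 / 32.65 = 2.650 hr

2.650 hr


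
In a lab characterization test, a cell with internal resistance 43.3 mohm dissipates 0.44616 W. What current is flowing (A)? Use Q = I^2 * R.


Convert: R = 43.3 mohm = 0.0433 ohm
I = sqrt(Q / R) = sqrt(0.44616 / 0.0433) = sqrt(10.304) = 3.210 A

3.210 A


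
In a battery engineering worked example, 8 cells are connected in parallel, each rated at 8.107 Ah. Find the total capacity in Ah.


Parallel capacities add: 8 * 8.107 Ah = 64.856 Ah

64.856 Ah


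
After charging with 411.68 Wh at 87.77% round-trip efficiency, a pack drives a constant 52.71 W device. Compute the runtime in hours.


Step 1: E_discharge = eta/100 * E_charge = 87.77/100 * 411.68 = 361.33 Wh
Step 2: t = E_discharge / P = 361.33 / 52.71 = 6.855 hr

6.855 hr


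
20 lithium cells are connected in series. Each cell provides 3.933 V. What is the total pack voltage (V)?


V_pack = n * V_cell = 20 * 3.933 = 78.66 V

78.66 V


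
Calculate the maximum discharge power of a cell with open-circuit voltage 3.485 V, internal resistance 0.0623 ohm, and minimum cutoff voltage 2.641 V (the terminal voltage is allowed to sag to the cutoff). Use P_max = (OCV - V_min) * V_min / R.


P_max = (OCV - V_min) * V_min / R = (3.485 - 2.641) * 2.641 / 0.0623 = 0.844 * 2.641 / 0.0623 = 35.78 W

35.78 W


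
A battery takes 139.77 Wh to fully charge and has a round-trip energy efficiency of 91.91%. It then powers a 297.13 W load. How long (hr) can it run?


Step 1: E_discharge = eta/100 * E_charge = 91.91/100 * 139.77 = 128.46 Wh
Step 2: t = E_discharge / P = 128.46 / 297.13 = 0.4323 hr

0.4323 hr


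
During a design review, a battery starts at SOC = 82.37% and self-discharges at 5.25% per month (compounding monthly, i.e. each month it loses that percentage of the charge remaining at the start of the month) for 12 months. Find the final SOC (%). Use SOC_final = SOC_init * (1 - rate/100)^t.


decay = (1 - 5.25/100)^12 = 0.52354
SOC_final = 82.37 * 0.52354 = 43.12%

43.12%


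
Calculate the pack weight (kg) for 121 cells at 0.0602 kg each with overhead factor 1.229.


Cell mass sum = 121 * 0.0602 = 7.2842 kg
With overhead 1.229: m_pack = 7.2842 * 1.229 = 8.952 kg

8.952 kg


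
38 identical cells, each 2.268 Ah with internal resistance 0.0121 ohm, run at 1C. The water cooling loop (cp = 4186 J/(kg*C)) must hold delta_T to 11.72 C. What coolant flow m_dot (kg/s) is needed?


Step 1: I = 1 * 2.268 = 2.268 A
Step 2: Q_cell = I^2 * R = 2.268^2 * 0.0121 = 0.06224 W
Step 3: Q_total = 38 * 0.06224 = 2.3651 W
Step 4: m_dot = Q_total / (cp * dT) = 2.3651 / (4186 * 11.72) = 4.821e-05 kg/s

4.821e-05 kg/s


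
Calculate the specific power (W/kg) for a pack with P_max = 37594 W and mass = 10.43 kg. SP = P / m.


Specific power = 37594 W / 10.43 kg = 3604 W/kg

3604 W/kg


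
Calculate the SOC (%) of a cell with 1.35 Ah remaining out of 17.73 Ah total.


SOC = (remaining / total) * 100 = (1.35 / 17.73) * 100 = 7.614%

7.614%


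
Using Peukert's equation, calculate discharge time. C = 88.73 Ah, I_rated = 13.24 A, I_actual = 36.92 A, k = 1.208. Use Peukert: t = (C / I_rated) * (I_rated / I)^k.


Step 1: t_rated = C / I_rated = 88.73 / 13.24 = 6.7017 hr
Step 2: ratio = 13.24 / 36.92 = 0.35861
Step 3: ratio^k = 0.35861^1.208 = 0.28972
Step 4: t = t_rated * ratio^k = 6.7017 * 0.28972 = 1.942 hr

1.942 hr


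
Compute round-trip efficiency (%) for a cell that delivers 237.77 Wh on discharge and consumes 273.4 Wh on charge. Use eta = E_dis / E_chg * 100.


Round-trip efficiency = 237.77/273.4 * 100% = 86.97%

86.97%


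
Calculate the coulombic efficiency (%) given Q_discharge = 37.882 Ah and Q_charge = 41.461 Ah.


eta_c = Q_dis / Q_chg * 100 = 37.882 / 41.461 * 100 = 91.37%

91.37%


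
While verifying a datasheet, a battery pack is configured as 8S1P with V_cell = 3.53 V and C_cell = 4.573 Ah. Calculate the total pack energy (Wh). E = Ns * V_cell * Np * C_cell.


V_pack = 8 * 3.53 = 28.24 V
C_pack = 1 * 4.573 = 4.573 Ah
E = V_pack * C_pack = 28.24 * 4.573 = 129.1 Wh

129.1 Wh


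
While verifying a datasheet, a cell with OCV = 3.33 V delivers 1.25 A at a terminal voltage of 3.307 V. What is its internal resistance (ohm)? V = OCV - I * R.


R = (OCV - V) / I = (3.33 - 3.307) / 1.25 = 0.01840 ohm

0.01840 ohm


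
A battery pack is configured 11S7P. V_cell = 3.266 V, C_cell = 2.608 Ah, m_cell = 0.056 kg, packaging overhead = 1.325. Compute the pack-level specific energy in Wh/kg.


Step 1: V_pack = 11 * 3.266 = 35.926 V
Step 2: C_pack = 7 * 2.608 = 18.256 Ah
Step 3: E_pack = V_pack * C_pack = 35.926 * 18.256 = 655.87 Wh
Step 4: m_pack = 11 * 7 * 0.056 * 1.325 = 5.7134 kg
Step 5: ED = E_pack / m_pack = 655.87 / 5.7134 = 114.8 Wh/kg

114.8 Wh/kg


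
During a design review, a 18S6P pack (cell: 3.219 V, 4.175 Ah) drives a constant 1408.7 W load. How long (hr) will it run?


Step 1: E_pack = Ns * V_cell * Np * C_cell = 18 * 3.219 * 6 * 4.175 = 1451.4 Wh
Step 2: t = E_pack / P = 1451.4 / 1408.7 = 1.030 hr

1.030 hr


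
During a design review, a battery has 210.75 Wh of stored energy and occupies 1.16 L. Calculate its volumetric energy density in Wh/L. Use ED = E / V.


ED = E / V = 210.75 / 1.16 = 181.7 Wh/L

181.7 Wh/L


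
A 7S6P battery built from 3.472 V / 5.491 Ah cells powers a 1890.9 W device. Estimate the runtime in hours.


Step 1: E_pack = Ns * V_cell * Np * C_cell = 7 * 3.472 * 6 * 5.491 = 800.72 Wh
Step 2: t = E_pack / P = 800.72 / 1890.9 = 0.4235 hr

0.4235 hr


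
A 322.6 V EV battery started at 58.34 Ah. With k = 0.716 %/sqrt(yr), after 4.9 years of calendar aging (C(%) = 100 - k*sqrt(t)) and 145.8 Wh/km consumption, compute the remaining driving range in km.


Step 1: capacity retention = 100 - 0.716 * sqrt(4.9) = 100 - 0.716 * 2.2136 = 98.415%
Step 2: C_now = 58.34 * 98.415/100 = 57.415 Ah
Step 3: E_pack = V * C_now = 322.6 * 57.415 = 18522 Wh
Step 4: range = E_pack / consumption = 18522 / 145.8 = 127.0 km

127.0 km


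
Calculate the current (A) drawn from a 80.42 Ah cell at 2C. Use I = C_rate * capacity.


At 2C: I = 2 * 80.42 Ah = 160.84 A

160.84 A


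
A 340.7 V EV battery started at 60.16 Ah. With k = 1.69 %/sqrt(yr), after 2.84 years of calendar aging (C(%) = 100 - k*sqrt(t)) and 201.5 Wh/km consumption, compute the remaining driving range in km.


Step 1: capacity retention = 100 - 1.69 * sqrt(2.84) = 100 - 1.69 * 1.6852 = 97.152%
Step 2: C_now = 60.16 * 97.152/100 = 58.447 Ah
Step 3: E_pack = V * C_now = 340.7 * 58.447 = 19913 Wh
Step 4: range = E_pack / consumption = 19913 / 201.5 = 98.82 km

98.82 km


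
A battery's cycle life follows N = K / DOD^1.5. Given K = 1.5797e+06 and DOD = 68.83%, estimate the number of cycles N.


Step 1: DOD^1.5 = 68.83^1.5 = 571.04
Step 2: N = 1.5797e+06 / 571.04 = 2766 cycles

2766 cycles


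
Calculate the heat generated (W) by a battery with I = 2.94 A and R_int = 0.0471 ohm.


I^2 = 8.6436
Q = 8.6436 * 0.0471 = 0.4071 W

0.4071 W


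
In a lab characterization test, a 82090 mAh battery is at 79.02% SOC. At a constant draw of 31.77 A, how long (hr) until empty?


Convert: C_total = 82090 mAh = 82.09 Ah
Step 1: remaining = SOC/100 * C_total = 79.02/100 * 82.09 = 64.868 Ah
Step 2: t = remaining / I = 64.868 / 31.77 = 2.042 hr

2.042 hr


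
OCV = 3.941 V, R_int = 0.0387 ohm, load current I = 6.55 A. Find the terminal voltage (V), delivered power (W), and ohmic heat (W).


Step 1: V_terminal = OCV - I*R = 3.941 - 6.55 * 0.0387 = 3.6875 V
Step 2: P_out = V_terminal * I = 3.6875 * 6.55 = 24.15 W
Step 3: Q = I^2 * R = 6.55^2 * 0.0387 = 1.660 W

V=3.6875 V, P=24.15 W, Q=1.660 W


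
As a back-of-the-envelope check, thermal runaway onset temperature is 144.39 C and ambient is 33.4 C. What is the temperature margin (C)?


margin = T_onset - T_ambient = 144.39 - 33.4 = 110.99 C

110.99 C


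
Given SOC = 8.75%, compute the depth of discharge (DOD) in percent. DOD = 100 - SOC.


DOD = 100 - SOC = 100 - 8.75 = 91.25%

91.25%


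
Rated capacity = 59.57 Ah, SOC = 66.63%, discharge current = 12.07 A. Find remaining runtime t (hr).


Step 1: remaining = SOC/100 * C_total = 66.63/100 * 59.57 = 39.691 Ah
Step 2: t = remaining / I = 39.691 / 12.07 = 3.288 hr

3.288 hr


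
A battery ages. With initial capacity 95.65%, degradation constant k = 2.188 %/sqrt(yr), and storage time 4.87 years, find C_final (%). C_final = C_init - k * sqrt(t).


sqrt(t) = sqrt(4.87) = 2.2068
C_final = 95.65 - 2.188 * 2.2068 = 90.82%

90.82%


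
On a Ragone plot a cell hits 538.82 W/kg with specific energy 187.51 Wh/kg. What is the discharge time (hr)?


t = E / P = 187.51 / 538.82 = 0.3480 hr

0.3480 hr


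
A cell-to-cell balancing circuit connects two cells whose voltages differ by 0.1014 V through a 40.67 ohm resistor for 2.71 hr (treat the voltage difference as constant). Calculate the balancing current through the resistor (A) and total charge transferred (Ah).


I_bal = dV / R = 0.1014 / 40.67 = 0.0024932 A
Q = I_bal * t = 0.0024932 * 2.71 = 0.006757 Ah

I=0.0024932 A, Q=0.006757 Ah


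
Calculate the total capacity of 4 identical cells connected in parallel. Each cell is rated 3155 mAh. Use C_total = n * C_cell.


Convert: C_cell = 3155 mAh = 3.155 Ah
C_total = 4 * 3.155 = 12.62 Ah

12.62 Ah


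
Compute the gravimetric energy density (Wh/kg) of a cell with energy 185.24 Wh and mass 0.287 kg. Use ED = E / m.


Specific energy = 185.24 Wh / 0.287 kg = 645.4 Wh/kg

645.4 Wh/kg


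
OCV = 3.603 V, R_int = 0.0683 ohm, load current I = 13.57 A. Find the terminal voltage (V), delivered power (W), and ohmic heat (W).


Step 1: V_terminal = OCV - I*R = 3.603 - 13.57 * 0.0683 = 2.6762 V
Step 2: P_out = V_terminal * I = 2.6762 * 13.57 = 36.32 W
Step 3: Q = I^2 * R = 13.57^2 * 0.0683 = 12.58 W

V=2.6762 V, P=36.32 W, Q=12.58 W


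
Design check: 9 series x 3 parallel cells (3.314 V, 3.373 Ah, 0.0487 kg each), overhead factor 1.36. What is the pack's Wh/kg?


Step 1: V_pack = 9 * 3.314 = 29.826 V
Step 2: C_pack = 3 * 3.373 = 10.119 Ah
Step 3: E_pack = V_pack * C_pack = 29.826 * 10.119 = 301.81 Wh
Step 4: m_pack = 9 * 3 * 0.0487 * 1.36 = 1.7883 kg
Step 5: ED = E_pack / m_pack = 301.81 / 1.7883 = 168.8 Wh/kg

168.8 Wh/kg


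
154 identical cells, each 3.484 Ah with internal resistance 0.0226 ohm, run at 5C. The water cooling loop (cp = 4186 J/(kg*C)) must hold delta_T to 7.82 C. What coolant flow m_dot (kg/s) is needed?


Step 1: I = 5 * 3.484 = 17.42 A
Step 2: Q_cell = I^2 * R = 17.42^2 * 0.0226 = 6.8581 W
Step 3: Q_total = 154 * 6.8581 = 1056.1 W
Step 4: m_dot = Q_total / (cp * dT) = 1056.1 / (4186 * 7.82) = 0.03226 kg/s

0.03226 kg/s


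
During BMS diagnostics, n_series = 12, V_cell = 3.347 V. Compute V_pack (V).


With 12 cells in series at 3.347 V each, V_pack = 40.164 V

40.164 V


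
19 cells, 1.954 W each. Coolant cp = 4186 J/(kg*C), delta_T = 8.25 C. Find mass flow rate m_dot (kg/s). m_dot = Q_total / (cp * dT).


Q_total = 19 * 1.954 = 37.126 W
m_dot = Q_total / (cp * dT) = 37.126 / (4186 * 8.25) = 0.001075 kg/s

0.001075 kg/s


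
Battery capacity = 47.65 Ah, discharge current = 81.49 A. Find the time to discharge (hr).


Runtime = 47.65 Ah / 81.49 A = 0.5847 hr

0.5847 hr


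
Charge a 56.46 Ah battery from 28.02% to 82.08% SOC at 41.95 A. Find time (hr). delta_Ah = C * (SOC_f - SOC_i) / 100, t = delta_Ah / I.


Step 1: dSOC = 82.08% - 28.02% = 54.06%
Step 2: delta_Ah = 56.46 * 54.06 / 100 = 30.522 Ah
Step 3: t = 30.522 / 41.95 = 0.7276 hr

0.7276 hr


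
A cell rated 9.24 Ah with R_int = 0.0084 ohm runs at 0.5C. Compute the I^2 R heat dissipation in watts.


Step 1: I = C_rate * capacity = 0.5 * 9.24 = 4.62 A
Step 2: Q = I^2 * R = 4.62^2 * 0.0084 = 21.344 * 0.0084 = 0.1793 W

0.1793 W


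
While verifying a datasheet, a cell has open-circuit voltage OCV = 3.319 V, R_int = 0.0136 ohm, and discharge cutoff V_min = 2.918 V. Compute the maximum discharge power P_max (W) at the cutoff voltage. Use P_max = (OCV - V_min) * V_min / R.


P_max = (OCV - V_min) * V_min / R = (3.319 - 2.918) * 2.918 / 0.0136 = 0.401 * 2.918 / 0.0136 = 86.04 W

86.04 W


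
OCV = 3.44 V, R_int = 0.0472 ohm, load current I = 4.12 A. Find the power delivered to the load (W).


Step 1: V_terminal = OCV - I*R = 3.44 - 4.12 * 0.0472 = 3.2455 V
Step 2: P_out = V_terminal * I = 3.2455 * 4.12 = 13.37 W

13.37 W


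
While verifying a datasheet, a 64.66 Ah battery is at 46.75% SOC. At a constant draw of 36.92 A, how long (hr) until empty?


Step 1: remaining = SOC/100 * C_total = 46.75/100 * 64.66 = 30.229 Ah
Step 2: t = remaining / I = 30.229 / 36.92 = 0.8188 hr

0.8188 hr


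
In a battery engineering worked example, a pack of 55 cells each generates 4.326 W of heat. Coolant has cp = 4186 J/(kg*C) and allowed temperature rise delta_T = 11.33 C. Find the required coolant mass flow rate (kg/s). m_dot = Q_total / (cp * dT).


Step 1: Total heat Q = 55 * 4.326 W = 237.93 W
Step 2: denom = cp * dT = 4186 * 11.33 = 47427
Step 3: m_dot = 237.93 / 47427 = 0.005017 kg/s

0.005017 kg/s


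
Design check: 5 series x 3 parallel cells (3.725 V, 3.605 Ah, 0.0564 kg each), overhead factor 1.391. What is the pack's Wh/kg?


Step 1: V_pack = 5 * 3.725 = 18.625 V
Step 2: C_pack = 3 * 3.605 = 10.815 Ah
Step 3: E_pack = V_pack * C_pack = 18.625 * 10.815 = 201.43 Wh
Step 4: m_pack = 5 * 3 * 0.0564 * 1.391 = 1.1768 kg
Step 5: ED = E_pack / m_pack = 201.43 / 1.1768 = 171.2 Wh/kg

171.2 Wh/kg


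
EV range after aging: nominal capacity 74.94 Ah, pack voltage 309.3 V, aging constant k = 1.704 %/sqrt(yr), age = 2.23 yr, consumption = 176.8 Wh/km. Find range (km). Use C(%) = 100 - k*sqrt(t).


Step 1: capacity retention = 100 - 1.704 * sqrt(2.23) = 100 - 1.704 * 1.4933 = 97.455%
Step 2: C_now = 74.94 * 97.455/100 = 73.033 Ah
Step 3: E_pack = V * C_now = 309.3 * 73.033 = 22589 Wh
Step 4: range = E_pack / consumption = 22589 / 176.8 = 127.8 km

127.8 km


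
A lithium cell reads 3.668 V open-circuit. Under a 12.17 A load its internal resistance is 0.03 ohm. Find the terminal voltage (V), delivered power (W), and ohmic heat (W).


Step 1: V_terminal = OCV - I*R = 3.668 - 12.17 * 0.03 = 3.3029 V
Step 2: P_out = V_terminal * I = 3.3029 * 12.17 = 40.20 W
Step 3: Q = I^2 * R = 12.17^2 * 0.03 = 4.443 W

V=3.3029 V, P=40.20 W, Q=4.443 W


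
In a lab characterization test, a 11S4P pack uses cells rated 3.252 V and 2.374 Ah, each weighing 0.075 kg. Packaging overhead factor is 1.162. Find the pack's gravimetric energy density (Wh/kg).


Step 1: V_pack = 11 * 3.252 = 35.772 V
Step 2: C_pack = 4 * 2.374 = 9.496 Ah
Step 3: E_pack = V_pack * C_pack = 35.772 * 9.496 = 339.69 Wh
Step 4: m_pack = 11 * 4 * 0.075 * 1.162 = 3.8346 kg
Step 5: ED = E_pack / m_pack = 339.69 / 3.8346 = 88.59 Wh/kg

88.59 Wh/kg


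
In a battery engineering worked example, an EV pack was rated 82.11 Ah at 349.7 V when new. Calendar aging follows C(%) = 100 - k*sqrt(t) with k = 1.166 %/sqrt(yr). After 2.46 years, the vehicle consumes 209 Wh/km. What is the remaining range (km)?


Step 1: capacity retention = 100 - 1.166 * sqrt(2.46) = 100 - 1.166 * 1.5684 = 98.171%
Step 2: C_now = 82.11 * 98.171/100 = 80.608 Ah
Step 3: E_pack = V * C_now = 349.7 * 80.608 = 28189 Wh
Step 4: range = E_pack / consumption = 28189 / 209 = 134.9 km

134.9 km


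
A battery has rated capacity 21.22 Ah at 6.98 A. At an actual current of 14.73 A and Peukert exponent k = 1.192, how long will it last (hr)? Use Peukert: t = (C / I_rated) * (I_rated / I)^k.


t_rated = C / I_rated = 21.22 / 6.98 = 3.0401 hr
(I_rated/I)^k = (0.47386)^1.192 = 0.41056
t = t_rated * (I_rated/I)^k = 3.0401 * 0.41056 = 1.248 hr

1.248 hr


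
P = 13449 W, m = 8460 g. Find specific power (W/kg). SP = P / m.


Convert: m = 8460 g = 8.46 kg
SP = P / m = 13449 / 8.46 = 1590 W/kg

1590 W/kg


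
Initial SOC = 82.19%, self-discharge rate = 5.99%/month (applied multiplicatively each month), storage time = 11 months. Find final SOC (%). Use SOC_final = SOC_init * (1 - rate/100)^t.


Monthly retention factor = 1 - 5.99/100 = 0.9401
Over 11 months: factor^11 = 0.50689
SOC_final = 82.19 * 0.50689 = 41.66%

41.66%


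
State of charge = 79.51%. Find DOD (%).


DOD = 100 - SOC = 100 - 79.51 = 20.49%

20.49%


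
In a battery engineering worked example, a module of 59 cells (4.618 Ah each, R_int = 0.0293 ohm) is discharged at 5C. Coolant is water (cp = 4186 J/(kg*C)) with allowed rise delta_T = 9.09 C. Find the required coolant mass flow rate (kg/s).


Step 1: I = 5 * 4.618 = 23.09 A
Step 2: Q_cell = I^2 * R = 23.09^2 * 0.0293 = 15.621 W
Step 3: Q_total = 59 * 15.621 = 921.64 W
Step 4: m_dot = Q_total / (cp * dT) = 921.64 / (4186 * 9.09) = 0.02422 kg/s

0.02422 kg/s
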